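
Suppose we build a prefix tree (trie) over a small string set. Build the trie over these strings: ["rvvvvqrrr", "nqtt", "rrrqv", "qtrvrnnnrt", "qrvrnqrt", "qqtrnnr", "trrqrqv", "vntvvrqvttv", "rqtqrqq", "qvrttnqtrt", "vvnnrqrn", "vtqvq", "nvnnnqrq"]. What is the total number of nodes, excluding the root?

91

Count nodes per top-level branch (shared prefixes stored once):
  'n'-branch (nqtt, nvnnnqrq): 11 nodes
  'q'-branch (qqtrnnr, qrvrnqrt, qtrvrnnnrt, qvrttnqtrt): 32 nodes
  'r'-branch (rqtqrqq, rrrqv, rvvvvqrrr): 19 nodes
  't'-branch (trrqrqv): 7 nodes
  'v'-branch (vntvvrqvttv, vtqvq, vvnnrqrn): 22 nodes
Sum: 91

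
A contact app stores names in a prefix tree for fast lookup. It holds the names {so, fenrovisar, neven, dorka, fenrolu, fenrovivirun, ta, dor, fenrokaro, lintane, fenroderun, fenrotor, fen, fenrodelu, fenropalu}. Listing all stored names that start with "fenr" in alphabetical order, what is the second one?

Words with prefix "fenr", in lexicographic order: "fenrodelu", "fenroderun", "fenrokaro", "fenrolu", "fenropalu", "fenrotor", "fenrovisar", "fenrovivirun"
Position 2: fenroderun

fenroderun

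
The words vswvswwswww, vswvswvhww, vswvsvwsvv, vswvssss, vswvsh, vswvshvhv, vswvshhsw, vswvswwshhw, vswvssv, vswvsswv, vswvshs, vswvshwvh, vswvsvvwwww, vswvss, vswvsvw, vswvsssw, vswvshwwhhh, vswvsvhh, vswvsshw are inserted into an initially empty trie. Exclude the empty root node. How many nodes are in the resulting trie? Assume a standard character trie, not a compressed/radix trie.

For each word, the new-node count is its length minus the longest prefix already in the trie:
  "vswvswwswww" → 11 new (v, s, w, v, s, w, w, s, w, w, w)
  "vswvswvhww" → prefix "vswvsw" already present; 4 new (v, h, w, w)
  "vswvsvwsvv" → prefix "vswvs" already present; 5 new (v, w, s, v, v)
  "vswvssss" → prefix "vswvs" already present; 3 new (s, s, s)
  "vswvsh" → prefix "vswvs" already present; 1 new (h)
  "vswvshvhv" → prefix "vswvsh" already present; 3 new (v, h, v)
  "vswvshhsw" → prefix "vswvsh" already present; 3 new (h, s, w)
  "vswvswwshhw" → prefix "vswvswws" already present; 3 new (h, h, w)
  "vswvssv" → prefix "vswvss" already present; 1 new (v)
  "vswvsswv" → prefix "vswvss" already present; 2 new (w, v)
  "vswvshs" → prefix "vswvsh" already present; 1 new (s)
  "vswvshwvh" → prefix "vswvsh" already present; 3 new (w, v, h)
  "vswvsvvwwww" → prefix "vswvsv" already present; 5 new (v, w, w, w, w)
  "vswvss" → prefix "vswvss" already present; 0 new (none)
  "vswvsvw" → prefix "vswvsvw" already present; 0 new (none)
  "vswvsssw" → prefix "vswvsss" already present; 1 new (w)
  "vswvshwwhhh" → prefix "vswvshw" already present; 4 new (w, h, h, h)
  "vswvsvhh" → prefix "vswvsv" already present; 2 new (h, h)
  "vswvsshw" → prefix "vswvss" already present; 2 new (h, w)
Total nodes = 11 + 4 + 5 + 3 + 1 + 3 + 3 + 3 + 1 + 2 + 1 + 3 + 5 + 0 + 0 + 1 + 4 + 2 + 2 = 54

54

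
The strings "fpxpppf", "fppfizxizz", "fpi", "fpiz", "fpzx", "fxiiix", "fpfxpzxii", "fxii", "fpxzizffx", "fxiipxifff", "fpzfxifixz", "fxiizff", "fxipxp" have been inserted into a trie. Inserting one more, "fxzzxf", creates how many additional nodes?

4

Walking "fxzzxf" from the root, the first 2 characters ("fx") follow existing edges; "z" is the first miss.
New nodes needed: |"fxzzxf"| − 2 = 6 − 2 = 4.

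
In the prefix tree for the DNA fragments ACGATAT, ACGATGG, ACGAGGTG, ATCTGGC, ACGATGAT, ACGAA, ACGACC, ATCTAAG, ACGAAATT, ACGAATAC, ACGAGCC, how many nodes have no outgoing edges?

Leaves are exactly the stored words that no other stored word extends.
Those words: "ACGAAATT", "ACGAATAC", "ACGACC", "ACGAGCC", "ACGAGGTG", "ACGATAT", "ACGATGAT", "ACGATGG", "ATCTAAG", "ATCTGGC"
Leaf count: 10

10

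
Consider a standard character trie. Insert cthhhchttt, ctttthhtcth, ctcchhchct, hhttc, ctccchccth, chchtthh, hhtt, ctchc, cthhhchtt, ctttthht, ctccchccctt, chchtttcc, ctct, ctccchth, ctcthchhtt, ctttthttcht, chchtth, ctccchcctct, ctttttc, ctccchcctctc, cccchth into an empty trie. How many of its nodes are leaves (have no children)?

15

A leaf is a node with no children — equivalently, the end of a word that is not a proper prefix of any other stored word.
Those words: "cccchth", "chchtthh", "chchtttcc", "ctccchccctt", "ctccchcctctc", "ctccchccth", "ctccchth", "ctcchhchct", "ctchc", "ctcthchhtt", "cthhhchttt", "ctttthhtcth", "ctttthttcht", "ctttttc", "hhttc"
Leaf count: 15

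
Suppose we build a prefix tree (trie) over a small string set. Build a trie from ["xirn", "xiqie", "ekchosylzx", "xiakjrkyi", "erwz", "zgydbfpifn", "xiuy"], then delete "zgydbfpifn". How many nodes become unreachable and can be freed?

Walk "zgydbfpifn" from the leaf back toward the root, removing each node that no remaining word uses.
No other word shares any prefix with "zgydbfpifn", so all 10 of its nodes go.
Nodes removed: 10

10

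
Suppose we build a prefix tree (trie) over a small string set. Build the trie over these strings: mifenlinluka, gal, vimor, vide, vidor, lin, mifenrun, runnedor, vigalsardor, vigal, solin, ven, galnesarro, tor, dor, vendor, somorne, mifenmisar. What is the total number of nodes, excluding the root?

Trace insertions, counting only characters that open a new branch:
  "mifenlinluka" → 12 new (m, i, f, e, n, l, i, n, l, u, k, a)
  "gal" → 3 new (g, a, l)
  "vimor" → 5 new (v, i, m, o, r)
  "vide" → prefix "vi" already present; 2 new (d, e)
  "vidor" → prefix "vid" already present; 2 new (o, r)
  "lin" → 3 new (l, i, n)
  "mifenrun" → prefix "mifen" already present; 3 new (r, u, n)
  "runnedor" → 8 new (r, u, n, n, e, d, o, r)
  "vigalsardor" → prefix "vi" already present; 9 new (g, a, l, s, a, r, d, o, r)
  "vigal" → prefix "vigal" already present; 0 new (none)
  "solin" → 5 new (s, o, l, i, n)
  "ven" → prefix "v" already present; 2 new (e, n)
  "galnesarro" → prefix "gal" already present; 7 new (n, e, s, a, r, r, o)
  "tor" → 3 new (t, o, r)
  "dor" → 3 new (d, o, r)
  "vendor" → prefix "ven" already present; 3 new (d, o, r)
  "somorne" → prefix "so" already present; 5 new (m, o, r, n, e)
  "mifenmisar" → prefix "mifen" already present; 5 new (m, i, s, a, r)
Total nodes = 12 + 3 + 5 + 2 + 2 + 3 + 3 + 8 + 9 + 0 + 5 + 2 + 7 + 3 + 3 + 3 + 5 + 5 = 80

80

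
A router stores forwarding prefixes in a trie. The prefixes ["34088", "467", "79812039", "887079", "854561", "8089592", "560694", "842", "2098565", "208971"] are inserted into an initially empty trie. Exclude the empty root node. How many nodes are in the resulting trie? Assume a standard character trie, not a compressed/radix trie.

Count nodes per top-level branch (shared prefixes stored once):
  '2'-branch (208971, 2098565): 11 nodes
  '3'-branch (34088): 5 nodes
  '4'-branch (467): 3 nodes
  '5'-branch (560694): 6 nodes
  '7'-branch (79812039): 8 nodes
  '8'-branch (8089592, 842, 854561, 887079): 19 nodes
Sum: 52

52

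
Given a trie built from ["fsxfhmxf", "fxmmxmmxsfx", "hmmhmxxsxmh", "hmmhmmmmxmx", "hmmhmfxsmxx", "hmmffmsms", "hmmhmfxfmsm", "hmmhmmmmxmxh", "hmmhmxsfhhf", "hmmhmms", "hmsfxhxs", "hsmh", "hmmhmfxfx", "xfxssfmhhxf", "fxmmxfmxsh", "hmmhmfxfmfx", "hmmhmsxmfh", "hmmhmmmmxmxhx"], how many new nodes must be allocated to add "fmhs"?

Walking "fmhs" from the root, the first 1 characters ("f") follow existing edges; "m" is the first miss.
New nodes needed: |"fmhs"| − 1 = 4 − 1 = 3.

3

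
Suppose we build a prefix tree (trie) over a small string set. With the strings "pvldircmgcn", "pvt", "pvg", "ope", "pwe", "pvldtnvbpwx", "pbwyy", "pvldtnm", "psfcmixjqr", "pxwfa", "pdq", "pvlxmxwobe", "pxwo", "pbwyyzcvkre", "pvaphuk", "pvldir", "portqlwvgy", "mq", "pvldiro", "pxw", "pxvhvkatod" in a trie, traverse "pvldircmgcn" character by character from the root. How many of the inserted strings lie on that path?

Walk "pvldircmgcn" from the root; an end-of-word marker is hit whenever a stored word is a prefix of "pvldircmgcn".
Prefixes of the query that are stored words: "pvldir", "pvldircmgcn"
Count: 2

2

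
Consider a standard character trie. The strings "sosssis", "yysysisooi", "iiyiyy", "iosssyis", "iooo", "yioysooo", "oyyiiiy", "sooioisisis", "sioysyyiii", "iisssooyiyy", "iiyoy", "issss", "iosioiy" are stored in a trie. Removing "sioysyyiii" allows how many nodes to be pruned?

A node on "sioysyyiii"'s path can go only if nothing else ends at it or branches off below it.
The suffix "ioysyyiii" (9 nodes) is used only by "sioysyyiii"; the node for "s" still has the child "o", so pruning stops there.
Nodes removed: 9

9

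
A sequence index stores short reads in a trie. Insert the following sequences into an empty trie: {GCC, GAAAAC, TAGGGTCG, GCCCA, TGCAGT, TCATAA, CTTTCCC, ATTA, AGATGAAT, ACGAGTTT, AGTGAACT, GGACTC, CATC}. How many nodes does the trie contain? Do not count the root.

67

Count nodes per top-level branch (shared prefixes stored once):
  'A'-branch (ACGAGTTT, AGATGAAT, AGTGAACT, ATTA): 24 nodes
  'C'-branch (CATC, CTTTCCC): 10 nodes
  'G'-branch (GAAAAC, GCC, GCCCA, GGACTC): 15 nodes
  'T'-branch (TAGGGTCG, TCATAA, TGCAGT): 18 nodes
Sum: 67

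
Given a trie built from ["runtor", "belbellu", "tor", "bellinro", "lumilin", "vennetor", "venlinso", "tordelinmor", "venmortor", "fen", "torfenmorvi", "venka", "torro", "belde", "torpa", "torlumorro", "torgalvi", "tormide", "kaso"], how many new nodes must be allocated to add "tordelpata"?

Walking "tordelpata" from the root, the first 6 characters ("tordel") follow existing edges; "p" is the first miss.
So 10 − 6 = 4 new nodes.

4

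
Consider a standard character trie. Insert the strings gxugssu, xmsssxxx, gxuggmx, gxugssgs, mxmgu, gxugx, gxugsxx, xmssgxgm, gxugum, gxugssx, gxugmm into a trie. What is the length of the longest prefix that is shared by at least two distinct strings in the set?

The deepest shared node is where two words last agree before diverging.
e.g. "gxugssgs" and "gxugssu" share the prefix "gxugss" of length 6; no pair shares a longer one.
Longest shared-prefix length: 6

6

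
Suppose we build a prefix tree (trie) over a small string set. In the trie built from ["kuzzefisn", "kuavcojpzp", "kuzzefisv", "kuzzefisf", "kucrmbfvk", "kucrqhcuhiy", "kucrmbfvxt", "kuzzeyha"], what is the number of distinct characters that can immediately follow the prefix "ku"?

3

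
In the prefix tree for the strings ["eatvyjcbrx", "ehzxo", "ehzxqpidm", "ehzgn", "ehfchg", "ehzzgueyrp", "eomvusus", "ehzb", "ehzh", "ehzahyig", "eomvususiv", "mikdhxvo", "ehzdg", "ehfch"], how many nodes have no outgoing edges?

12

A leaf is a node with no children — equivalently, the end of a word that is not a proper prefix of any other stored word.
Those words: "eatvyjcbrx", "ehfchg", "ehzahyig", "ehzb", "ehzdg", "ehzgn", "ehzh", "ehzxo", "ehzxqpidm", "ehzzgueyrp", "eomvususiv", "mikdhxvo"
Leaf count: 12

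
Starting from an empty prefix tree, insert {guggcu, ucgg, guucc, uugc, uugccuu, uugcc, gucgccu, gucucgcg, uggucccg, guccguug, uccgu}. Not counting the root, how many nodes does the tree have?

Count nodes per top-level branch (shared prefixes stored once):
  'g'-branch (guccguug, gucgccu, gucucgcg, guggcu, guucc): 24 nodes
  'u'-branch (uccgu, ucgg, uggucccg, uugc, uugcc, uugccuu): 20 nodes
Sum: 44

44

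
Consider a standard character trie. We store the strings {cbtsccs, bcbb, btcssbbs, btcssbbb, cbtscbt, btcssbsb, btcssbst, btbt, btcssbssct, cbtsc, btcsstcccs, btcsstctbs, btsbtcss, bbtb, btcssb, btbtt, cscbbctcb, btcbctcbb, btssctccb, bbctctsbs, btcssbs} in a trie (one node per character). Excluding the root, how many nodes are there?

Count nodes per top-level branch (shared prefixes stored once):
  'b'-branch (bbctctsbs, bbtb, bcbb, btbt, btbtt, btcbctcbb, btcssb, btcssbbb, btcssbbs, btcssbs, btcssbsb, btcssbssct, btcssbst, btcsstcccs, btcsstctbs, btsbtcss, btssctccb): 57 nodes
  'c'-branch (cbtsc, cbtscbt, cbtsccs, cscbbctcb): 17 nodes
Sum: 74

74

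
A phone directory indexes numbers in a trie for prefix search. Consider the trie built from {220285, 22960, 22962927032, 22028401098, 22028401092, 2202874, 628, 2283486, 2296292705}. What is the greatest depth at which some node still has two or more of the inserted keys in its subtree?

The deepest shared node is where two words last agree before diverging.
"22028401092" and "22028401098" agree on "2202840109" (10 characters) before diverging; nothing deeper is shared.
Longest shared-prefix length: 10

10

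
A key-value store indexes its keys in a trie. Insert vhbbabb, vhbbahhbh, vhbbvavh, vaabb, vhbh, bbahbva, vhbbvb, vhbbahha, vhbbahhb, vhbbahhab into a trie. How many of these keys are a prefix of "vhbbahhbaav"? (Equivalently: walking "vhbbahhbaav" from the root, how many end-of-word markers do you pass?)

1

Traverse "vhbbahhbaav" character by character; count nodes along the way that are marked as word ends.
Prefixes of the query that are stored words: "vhbbahhb"
Count: 1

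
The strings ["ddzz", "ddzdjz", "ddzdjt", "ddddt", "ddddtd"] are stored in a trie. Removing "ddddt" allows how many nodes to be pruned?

0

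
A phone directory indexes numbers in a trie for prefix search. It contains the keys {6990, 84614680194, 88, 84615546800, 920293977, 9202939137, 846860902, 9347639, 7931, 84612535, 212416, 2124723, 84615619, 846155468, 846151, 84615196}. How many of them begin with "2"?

2

Traverse to the node for "2", then collect every word in that subtree.
Matches: "212416", "2124723"
Count: 2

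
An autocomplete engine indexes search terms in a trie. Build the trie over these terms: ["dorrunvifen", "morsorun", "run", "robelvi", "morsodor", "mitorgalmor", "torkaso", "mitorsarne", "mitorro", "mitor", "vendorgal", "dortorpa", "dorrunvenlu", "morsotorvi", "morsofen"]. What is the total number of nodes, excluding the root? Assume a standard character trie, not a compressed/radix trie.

Trace insertions, counting only characters that open a new branch:
  "dorrunvifen" → 11 new (d, o, r, r, u, n, v, i, f, e, n)
  "morsorun" → 8 new (m, o, r, s, o, r, u, n)
  "run" → 3 new (r, u, n)
  "robelvi" → prefix "r" already present; 6 new (o, b, e, l, v, i)
  "morsodor" → prefix "morso" already present; 3 new (d, o, r)
  "mitorgalmor" → prefix "m" already present; 10 new (i, t, o, r, g, a, l, m, o, r)
  "torkaso" → 7 new (t, o, r, k, a, s, o)
  "mitorsarne" → prefix "mitor" already present; 5 new (s, a, r, n, e)
  "mitorro" → prefix "mitor" already present; 2 new (r, o)
  "mitor" → prefix "mitor" already present; 0 new (none)
  "vendorgal" → 9 new (v, e, n, d, o, r, g, a, l)
  "dortorpa" → prefix "dor" already present; 5 new (t, o, r, p, a)
  "dorrunvenlu" → prefix "dorrunv" already present; 4 new (e, n, l, u)
  "morsotorvi" → prefix "morso" already present; 5 new (t, o, r, v, i)
  "morsofen" → prefix "morso" already present; 3 new (f, e, n)
Total nodes = 11 + 8 + 3 + 6 + 3 + 10 + 7 + 5 + 2 + 0 + 9 + 5 + 4 + 5 + 3 = 81

81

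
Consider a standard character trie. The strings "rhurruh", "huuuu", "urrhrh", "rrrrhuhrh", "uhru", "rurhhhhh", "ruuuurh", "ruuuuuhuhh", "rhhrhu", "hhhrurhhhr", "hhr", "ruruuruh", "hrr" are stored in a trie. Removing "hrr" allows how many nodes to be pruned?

2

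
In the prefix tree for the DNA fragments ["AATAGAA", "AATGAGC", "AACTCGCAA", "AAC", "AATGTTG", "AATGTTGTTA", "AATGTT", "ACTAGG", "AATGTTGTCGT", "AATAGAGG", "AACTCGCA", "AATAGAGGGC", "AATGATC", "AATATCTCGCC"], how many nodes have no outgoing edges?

A leaf is a node with no children — equivalently, the end of a word that is not a proper prefix of any other stored word.
Those words: "AACTCGCAA", "AATAGAA", "AATAGAGGGC", "AATATCTCGCC", "AATGAGC", "AATGATC", "AATGTTGTCGT", "AATGTTGTTA", "ACTAGG"
Leaf count: 9

9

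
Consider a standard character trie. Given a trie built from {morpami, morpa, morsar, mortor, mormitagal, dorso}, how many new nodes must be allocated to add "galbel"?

6

No existing word starts with "g", so every character of "galbel" needs a new node.
6 − 0 = 6 new nodes.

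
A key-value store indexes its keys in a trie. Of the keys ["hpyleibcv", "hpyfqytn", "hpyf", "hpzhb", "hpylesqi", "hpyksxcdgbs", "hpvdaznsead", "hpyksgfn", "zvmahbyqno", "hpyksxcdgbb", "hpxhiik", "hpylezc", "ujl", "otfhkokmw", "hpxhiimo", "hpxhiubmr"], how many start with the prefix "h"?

13

Traverse to the node for "h", then collect every word in that subtree.
Matches: "hpvdaznsead", "hpxhiik", "hpxhiimo", "hpxhiubmr", "hpyf", "hpyfqytn", "hpyksgfn", "hpyksxcdgbb", "hpyksxcdgbs", "hpyleibcv", "hpylesqi", "hpylezc", "hpzhb"
Count: 13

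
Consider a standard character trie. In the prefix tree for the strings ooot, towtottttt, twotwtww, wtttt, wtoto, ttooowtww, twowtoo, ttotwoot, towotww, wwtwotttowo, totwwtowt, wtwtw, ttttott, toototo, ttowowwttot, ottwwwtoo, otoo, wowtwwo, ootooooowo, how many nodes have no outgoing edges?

Leaves are exactly the stored words that no other stored word extends.
Those words: "ooot", "ootooooowo", "otoo", "ottwwwtoo", "toototo", "totwwtowt", "towotww", "towtottttt", "ttooowtww", "ttotwoot", "ttowowwttot", "ttttott", "twotwtww", "twowtoo", "wowtwwo", "wtoto", "wtttt", "wtwtw", "wwtwotttowo"
Leaf count: 19

19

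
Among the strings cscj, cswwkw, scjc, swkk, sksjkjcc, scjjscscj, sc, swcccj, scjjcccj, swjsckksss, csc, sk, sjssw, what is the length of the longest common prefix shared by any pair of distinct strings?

4

Equivalently: take the maximum, over all pairs, of their longest common prefix length.
"scjjcccj" and "scjjscscj" agree on "scjj" (4 characters) before diverging; nothing deeper is shared.
Longest shared-prefix length: 4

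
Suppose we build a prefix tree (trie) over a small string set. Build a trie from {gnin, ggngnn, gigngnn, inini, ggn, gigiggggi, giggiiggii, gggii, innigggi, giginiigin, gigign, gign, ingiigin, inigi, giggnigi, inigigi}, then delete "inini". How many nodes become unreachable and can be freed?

2

After clearing the end-marker at "inini", prune upward until reaching a node still needed by another word.
The suffix "ni" (2 nodes) is used only by "inini"; the node for "ini" still has the child "g", so pruning stops there.
Nodes removed: 2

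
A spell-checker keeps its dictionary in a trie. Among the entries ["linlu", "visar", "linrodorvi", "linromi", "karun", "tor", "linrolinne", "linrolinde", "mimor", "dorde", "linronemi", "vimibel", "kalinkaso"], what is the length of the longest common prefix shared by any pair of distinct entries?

8

Equivalently: take the maximum, over all pairs, of their longest common prefix length.
e.g. "linrolinde" and "linrolinne" share the prefix "linrolin" of length 8; no pair shares a longer one.
Longest shared-prefix length: 8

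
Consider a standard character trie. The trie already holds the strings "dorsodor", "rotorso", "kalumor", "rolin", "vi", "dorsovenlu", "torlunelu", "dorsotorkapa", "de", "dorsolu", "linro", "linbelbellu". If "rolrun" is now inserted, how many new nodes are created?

3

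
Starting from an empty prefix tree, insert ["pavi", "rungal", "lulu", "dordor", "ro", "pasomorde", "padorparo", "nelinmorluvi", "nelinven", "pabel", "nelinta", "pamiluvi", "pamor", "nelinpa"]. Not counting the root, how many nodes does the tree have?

For each word, the new-node count is its length minus the longest prefix already in the trie:
  "pavi" → 4 new (p, a, v, i)
  "rungal" → 6 new (r, u, n, g, a, l)
  "lulu" → 4 new (l, u, l, u)
  "dordor" → 6 new (d, o, r, d, o, r)
  "ro" → prefix "r" already present; 1 new (o)
  "pasomorde" → prefix "pa" already present; 7 new (s, o, m, o, r, d, e)
  "padorparo" → prefix "pa" already present; 7 new (d, o, r, p, a, r, o)
  "nelinmorluvi" → 12 new (n, e, l, i, n, m, o, r, l, u, v, i)
  "nelinven" → prefix "nelin" already present; 3 new (v, e, n)
  "pabel" → prefix "pa" already present; 3 new (b, e, l)
  "nelinta" → prefix "nelin" already present; 2 new (t, a)
  "pamiluvi" → prefix "pa" already present; 6 new (m, i, l, u, v, i)
  "pamor" → prefix "pam" already present; 2 new (o, r)
  "nelinpa" → prefix "nelin" already present; 2 new (p, a)
Total nodes = 4 + 6 + 4 + 6 + 1 + 7 + 7 + 12 + 3 + 3 + 2 + 6 + 2 + 2 = 65

65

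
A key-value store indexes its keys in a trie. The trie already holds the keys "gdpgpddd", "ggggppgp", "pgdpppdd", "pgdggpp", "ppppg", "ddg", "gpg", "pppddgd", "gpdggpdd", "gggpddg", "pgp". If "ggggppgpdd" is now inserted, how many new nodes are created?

"ggggppgp" is already a path in the trie; the remaining "dd" must be added.
So 10 − 8 = 2 new nodes.

2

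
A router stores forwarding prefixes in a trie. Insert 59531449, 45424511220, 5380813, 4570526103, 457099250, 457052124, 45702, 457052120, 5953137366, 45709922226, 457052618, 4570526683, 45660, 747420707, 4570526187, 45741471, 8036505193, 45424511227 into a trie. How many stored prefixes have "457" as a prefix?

Traverse to the node for "457", then collect every word in that subtree.
Words under "457": 45702, 457052120, 457052124, 4570526103, 457052618, 4570526187, 4570526683, 45709922226, 457099250, 45741471
Count: 10

10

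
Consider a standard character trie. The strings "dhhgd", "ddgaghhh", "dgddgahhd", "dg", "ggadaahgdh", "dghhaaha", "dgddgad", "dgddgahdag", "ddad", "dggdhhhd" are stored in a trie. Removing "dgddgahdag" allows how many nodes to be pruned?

3

A node on "dgddgahdag"'s path can go only if nothing else ends at it or branches off below it.
The suffix "dag" (3 nodes) is used only by "dgddgahdag"; the node for "dgddgah" still has the child "h", so pruning stops there.
Nodes removed: 3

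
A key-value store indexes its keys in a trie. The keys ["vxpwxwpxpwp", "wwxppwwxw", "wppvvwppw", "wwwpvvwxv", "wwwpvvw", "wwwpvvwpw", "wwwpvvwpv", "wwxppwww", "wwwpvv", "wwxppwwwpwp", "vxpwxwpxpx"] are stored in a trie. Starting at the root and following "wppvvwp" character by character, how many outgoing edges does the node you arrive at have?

1

Follow the path "wppvvwp" to its node, then look at its outgoing edges.
Characters that immediately follow "wppvvwp" among the stored strings: {p}.
That node has 1 child edge.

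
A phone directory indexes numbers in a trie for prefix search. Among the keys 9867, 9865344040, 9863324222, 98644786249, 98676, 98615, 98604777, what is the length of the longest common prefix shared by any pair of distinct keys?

The deepest shared node is where two words last agree before diverging.
"9867" and "98676" agree on "9867" (4 characters) before diverging; nothing deeper is shared.
Longest shared-prefix length: 4

4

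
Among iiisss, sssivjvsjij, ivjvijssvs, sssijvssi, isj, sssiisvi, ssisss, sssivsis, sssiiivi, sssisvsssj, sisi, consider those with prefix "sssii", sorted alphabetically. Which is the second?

sssiisvi

Words with prefix "sssii", in lexicographic order: "sssiiivi", "sssiisvi"
The 2nd is sssiisvi.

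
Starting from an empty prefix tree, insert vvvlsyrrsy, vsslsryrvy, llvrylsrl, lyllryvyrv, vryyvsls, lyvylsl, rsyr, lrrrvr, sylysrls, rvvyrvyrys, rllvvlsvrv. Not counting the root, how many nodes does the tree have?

84

Count nodes per top-level branch (shared prefixes stored once):
  'l'-branch (llvrylsrl, lrrrvr, lyllryvyrv, lyvylsl): 28 nodes
  'r'-branch (rllvvlsvrv, rsyr, rvvyrvyrys): 22 nodes
  's'-branch (sylysrls): 8 nodes
  'v'-branch (vryyvsls, vsslsryrvy, vvvlsyrrsy): 26 nodes
Sum: 84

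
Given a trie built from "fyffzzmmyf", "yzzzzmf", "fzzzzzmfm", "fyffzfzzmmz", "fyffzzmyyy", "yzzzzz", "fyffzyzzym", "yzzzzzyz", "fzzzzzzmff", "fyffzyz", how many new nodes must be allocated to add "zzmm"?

Nothing in the trie begins with "z"; the whole of "zzmm" is new.
4 − 0 = 4 new nodes.

4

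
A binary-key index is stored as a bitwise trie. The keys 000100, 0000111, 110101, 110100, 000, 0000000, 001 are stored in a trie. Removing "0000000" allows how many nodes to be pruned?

Walk "0000000" from the leaf back toward the root, removing each node that no remaining word uses.
The suffix "000" (3 nodes) is used only by "0000000"; the node for "0000" still has the child "1", so pruning stops there.
Nodes removed: 3

3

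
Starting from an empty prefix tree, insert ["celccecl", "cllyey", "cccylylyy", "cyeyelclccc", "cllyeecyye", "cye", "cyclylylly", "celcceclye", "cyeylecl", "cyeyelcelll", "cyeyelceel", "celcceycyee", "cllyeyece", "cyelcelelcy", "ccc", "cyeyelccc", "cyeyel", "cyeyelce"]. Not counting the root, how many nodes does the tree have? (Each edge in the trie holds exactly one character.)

74

For each word, the new-node count is its length minus the longest prefix already in the trie:
  "celccecl" → 8 new (c, e, l, c, c, e, c, l)
  "cllyey" → prefix "c" already present; 5 new (l, l, y, e, y)
  "cccylylyy" → prefix "c" already present; 8 new (c, c, y, l, y, l, y, y)
  "cyeyelclccc" → prefix "c" already present; 10 new (y, e, y, e, l, c, l, c, c, c)
  "cllyeecyye" → prefix "cllye" already present; 5 new (e, c, y, y, e)
  "cye" → prefix "cye" already present; 0 new (none)
  "cyclylylly" → prefix "cy" already present; 8 new (c, l, y, l, y, l, l, y)
  "celcceclye" → prefix "celccecl" already present; 2 new (y, e)
  "cyeylecl" → prefix "cyey" already present; 4 new (l, e, c, l)
  "cyeyelcelll" → prefix "cyeyelc" already present; 4 new (e, l, l, l)
  "cyeyelceel" → prefix "cyeyelce" already present; 2 new (e, l)
  "celcceycyee" → prefix "celcce" already present; 5 new (y, c, y, e, e)
  "cllyeyece" → prefix "cllyey" already present; 3 new (e, c, e)
  "cyelcelelcy" → prefix "cye" already present; 8 new (l, c, e, l, e, l, c, y)
  "ccc" → prefix "ccc" already present; 0 new (none)
  "cyeyelccc" → prefix "cyeyelc" already present; 2 new (c, c)
  "cyeyel" → prefix "cyeyel" already present; 0 new (none)
  "cyeyelce" → prefix "cyeyelce" already present; 0 new (none)
Total nodes = 8 + 5 + 8 + 10 + 5 + 0 + 8 + 2 + 4 + 4 + 2 + 5 + 3 + 8 + 0 + 2 + 0 + 0 = 74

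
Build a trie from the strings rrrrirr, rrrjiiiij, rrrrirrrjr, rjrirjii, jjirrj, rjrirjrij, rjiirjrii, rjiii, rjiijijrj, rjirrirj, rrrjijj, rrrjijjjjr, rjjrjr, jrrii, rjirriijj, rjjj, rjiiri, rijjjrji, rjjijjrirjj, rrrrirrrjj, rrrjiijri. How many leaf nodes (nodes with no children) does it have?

19

A leaf is a node with no children — equivalently, the end of a word that is not a proper prefix of any other stored word.
Those words: "jjirrj", "jrrii", "rijjjrji", "rjiii", "rjiijijrj", "rjiiri", "rjiirjrii", "rjirriijj", "rjirrirj", "rjjijjrirjj", "rjjj", "rjjrjr", "rjrirjii", "rjrirjrij", "rrrjiiiij", "rrrjiijri", "rrrjijjjjr", "rrrrirrrjj", "rrrrirrrjr"
Leaf count: 19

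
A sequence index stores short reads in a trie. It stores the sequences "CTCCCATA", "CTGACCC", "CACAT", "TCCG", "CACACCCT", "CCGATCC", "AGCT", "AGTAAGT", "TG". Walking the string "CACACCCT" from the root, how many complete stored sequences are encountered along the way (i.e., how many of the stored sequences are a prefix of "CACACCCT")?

Walk "CACACCCT" from the root; an end-of-word marker is hit whenever a stored word is a prefix of "CACACCCT".
Prefixes of the query that are stored words: "CACACCCT"
Count: 1

1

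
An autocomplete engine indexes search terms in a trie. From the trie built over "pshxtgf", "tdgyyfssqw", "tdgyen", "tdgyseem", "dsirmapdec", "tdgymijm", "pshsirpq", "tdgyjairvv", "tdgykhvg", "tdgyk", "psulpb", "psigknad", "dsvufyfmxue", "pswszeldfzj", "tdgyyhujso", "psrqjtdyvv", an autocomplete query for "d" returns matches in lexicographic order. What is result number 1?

dsirmapdec

Filter for "d…" and sort: "dsirmapdec", "dsvufyfmxue"
Position 1: dsirmapdec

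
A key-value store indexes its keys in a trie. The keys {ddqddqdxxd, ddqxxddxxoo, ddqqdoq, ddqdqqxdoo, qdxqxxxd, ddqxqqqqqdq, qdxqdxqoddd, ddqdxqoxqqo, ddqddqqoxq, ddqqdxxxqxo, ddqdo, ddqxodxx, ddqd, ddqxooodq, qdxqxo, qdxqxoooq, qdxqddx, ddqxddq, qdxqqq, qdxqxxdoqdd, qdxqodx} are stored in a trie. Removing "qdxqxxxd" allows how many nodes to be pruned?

2

After clearing the end-marker at "qdxqxxxd", prune upward until reaching a node still needed by another word.
The suffix "xd" (2 nodes) is used only by "qdxqxxxd"; the node for "qdxqxx" still has the child "d", so pruning stops there.
Nodes removed: 2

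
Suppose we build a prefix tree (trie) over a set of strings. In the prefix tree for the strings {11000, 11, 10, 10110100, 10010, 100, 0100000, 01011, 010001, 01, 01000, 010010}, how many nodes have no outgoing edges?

A leaf is a node with no children — equivalently, the end of a word that is not a proper prefix of any other stored word.
Those words: "0100000", "010001", "010010", "01011", "10010", "10110100", "11000"
Leaf count: 7

7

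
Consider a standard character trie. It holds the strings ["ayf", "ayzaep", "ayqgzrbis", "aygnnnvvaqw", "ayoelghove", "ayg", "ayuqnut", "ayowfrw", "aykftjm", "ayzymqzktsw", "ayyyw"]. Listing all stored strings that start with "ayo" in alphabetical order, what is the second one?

DFS of the "ayo" subtree visits, in order: "ayoelghove", "ayowfrw"
The 2nd is ayowfrw.

ayowfrw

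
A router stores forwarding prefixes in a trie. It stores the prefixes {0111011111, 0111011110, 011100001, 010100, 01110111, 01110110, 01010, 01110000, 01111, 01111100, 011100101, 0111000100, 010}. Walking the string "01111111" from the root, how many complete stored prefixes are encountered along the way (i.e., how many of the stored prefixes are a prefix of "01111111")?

1

Walk "01111111" from the root; an end-of-word marker is hit whenever a stored word is a prefix of "01111111".
Prefixes of the query that are stored words: "01111"
Count: 1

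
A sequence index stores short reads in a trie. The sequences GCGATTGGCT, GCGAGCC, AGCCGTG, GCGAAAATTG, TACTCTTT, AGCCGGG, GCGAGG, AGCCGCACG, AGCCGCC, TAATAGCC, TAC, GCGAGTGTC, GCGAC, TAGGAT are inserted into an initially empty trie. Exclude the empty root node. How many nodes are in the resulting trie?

57

Count nodes per top-level branch (shared prefixes stored once):
  'A'-branch (AGCCGCACG, AGCCGCC, AGCCGGG, AGCCGTG): 14 nodes
  'G'-branch (GCGAAAATTG, GCGAC, GCGAGCC, GCGAGG, GCGAGTGTC, GCGATTGGCT): 25 nodes
  'T'-branch (TAATAGCC, TAC, TACTCTTT, TAGGAT): 18 nodes
Sum: 57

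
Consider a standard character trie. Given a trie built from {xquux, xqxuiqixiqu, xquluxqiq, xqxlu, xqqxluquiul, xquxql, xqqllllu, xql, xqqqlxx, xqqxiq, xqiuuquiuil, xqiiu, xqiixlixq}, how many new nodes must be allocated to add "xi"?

1

Walking "xi" from the root, the first 1 characters ("x") follow existing edges; "i" is the first miss.
New nodes needed: |"xi"| − 1 = 2 − 1 = 1.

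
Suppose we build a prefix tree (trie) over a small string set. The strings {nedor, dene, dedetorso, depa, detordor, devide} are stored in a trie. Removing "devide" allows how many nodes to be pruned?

4

After clearing the end-marker at "devide", prune upward until reaching a node still needed by another word.
The suffix "vide" (4 nodes) is used only by "devide"; the node for "de" still has the child "n", so pruning stops there.
Nodes removed: 4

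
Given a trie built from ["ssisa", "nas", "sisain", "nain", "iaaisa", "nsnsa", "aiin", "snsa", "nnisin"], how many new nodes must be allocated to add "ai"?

0

Every character of "ai" already lies on an existing path (it is a prefix of some stored word).
No new nodes are needed: 0.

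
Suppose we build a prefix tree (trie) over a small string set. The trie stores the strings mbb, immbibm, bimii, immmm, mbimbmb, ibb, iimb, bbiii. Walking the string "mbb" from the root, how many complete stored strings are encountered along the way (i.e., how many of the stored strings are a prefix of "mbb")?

1

Traverse "mbb" character by character; count nodes along the way that are marked as word ends.
Prefixes of the query that are stored words: "mbb"
Count: 1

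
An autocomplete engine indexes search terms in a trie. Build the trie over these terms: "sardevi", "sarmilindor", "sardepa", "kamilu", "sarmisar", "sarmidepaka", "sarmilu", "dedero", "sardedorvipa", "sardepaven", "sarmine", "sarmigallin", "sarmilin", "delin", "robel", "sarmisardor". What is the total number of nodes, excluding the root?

Trace insertions, counting only characters that open a new branch:
  "sardevi" → 7 new (s, a, r, d, e, v, i)
  "sarmilindor" → prefix "sar" already present; 8 new (m, i, l, i, n, d, o, r)
  "sardepa" → prefix "sarde" already present; 2 new (p, a)
  "kamilu" → 6 new (k, a, m, i, l, u)
  "sarmisar" → prefix "sarmi" already present; 3 new (s, a, r)
  "sarmidepaka" → prefix "sarmi" already present; 6 new (d, e, p, a, k, a)
  "sarmilu" → prefix "sarmil" already present; 1 new (u)
  "dedero" → 6 new (d, e, d, e, r, o)
  "sardedorvipa" → prefix "sarde" already present; 7 new (d, o, r, v, i, p, a)
  "sardepaven" → prefix "sardepa" already present; 3 new (v, e, n)
  "sarmine" → prefix "sarmi" already present; 2 new (n, e)
  "sarmigallin" → prefix "sarmi" already present; 6 new (g, a, l, l, i, n)
  "sarmilin" → prefix "sarmilin" already present; 0 new (none)
  "delin" → prefix "de" already present; 3 new (l, i, n)
  "robel" → 5 new (r, o, b, e, l)
  "sarmisardor" → prefix "sarmisar" already present; 3 new (d, o, r)
Total nodes = 7 + 8 + 2 + 6 + 3 + 6 + 1 + 6 + 7 + 3 + 2 + 6 + 0 + 3 + 5 + 3 = 68

68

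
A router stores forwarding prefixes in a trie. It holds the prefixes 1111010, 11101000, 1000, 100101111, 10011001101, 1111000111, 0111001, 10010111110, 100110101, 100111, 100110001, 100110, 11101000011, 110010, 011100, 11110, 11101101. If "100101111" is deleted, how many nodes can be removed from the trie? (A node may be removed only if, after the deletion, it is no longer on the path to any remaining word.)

0

After clearing the end-marker at "100101111", prune upward until reaching a node still needed by another word.
Every node on "100101111" is still needed (e.g. by "10010111110"), so nothing is freed.
Nodes removed: 0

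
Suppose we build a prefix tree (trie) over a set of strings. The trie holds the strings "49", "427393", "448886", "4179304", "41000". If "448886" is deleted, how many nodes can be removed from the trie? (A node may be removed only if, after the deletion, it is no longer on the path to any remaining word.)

After clearing the end-marker at "448886", prune upward until reaching a node still needed by another word.
The suffix "48886" (5 nodes) is used only by "448886"; the node for "4" still has the child "9", so pruning stops there.
Nodes removed: 5

5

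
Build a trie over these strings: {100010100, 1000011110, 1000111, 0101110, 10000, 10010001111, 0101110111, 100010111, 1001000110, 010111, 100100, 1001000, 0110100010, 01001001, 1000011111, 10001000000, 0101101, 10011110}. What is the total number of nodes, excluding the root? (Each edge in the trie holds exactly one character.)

63

Insert word by word; a character creates a node only if that edge doesn't already exist:
  "100010100" → 9 new (1, 0, 0, 0, 1, 0, 1, 0, 0)
  "1000011110" → prefix "1000" already present; 6 new (0, 1, 1, 1, 1, 0)
  "1000111" → prefix "10001" already present; 2 new (1, 1)
  "0101110" → 7 new (0, 1, 0, 1, 1, 1, 0)
  "10000" → prefix "10000" already present; 0 new (none)
  "10010001111" → prefix "100" already present; 8 new (1, 0, 0, 0, 1, 1, 1, 1)
  "0101110111" → prefix "0101110" already present; 3 new (1, 1, 1)
  "100010111" → prefix "1000101" already present; 2 new (1, 1)
  "1001000110" → prefix "100100011" already present; 1 new (0)
  "010111" → prefix "010111" already present; 0 new (none)
  "100100" → prefix "100100" already present; 0 new (none)
  "1001000" → prefix "1001000" already present; 0 new (none)
  "0110100010" → prefix "01" already present; 8 new (1, 0, 1, 0, 0, 0, 1, 0)
  "01001001" → prefix "010" already present; 5 new (0, 1, 0, 0, 1)
  "1000011111" → prefix "100001111" already present; 1 new (1)
  "10001000000" → prefix "100010" already present; 5 new (0, 0, 0, 0, 0)
  "0101101" → prefix "01011" already present; 2 new (0, 1)
  "10011110" → prefix "1001" already present; 4 new (1, 1, 1, 0)
Total nodes = 9 + 6 + 2 + 7 + 0 + 8 + 3 + 2 + 1 + 0 + 0 + 0 + 8 + 5 + 1 + 5 + 2 + 4 = 63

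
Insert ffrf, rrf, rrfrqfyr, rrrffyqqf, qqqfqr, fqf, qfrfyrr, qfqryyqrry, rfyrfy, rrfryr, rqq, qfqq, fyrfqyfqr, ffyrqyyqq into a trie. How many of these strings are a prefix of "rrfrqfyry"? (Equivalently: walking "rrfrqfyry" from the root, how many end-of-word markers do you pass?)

Check each prefix of "rrfrqfyry" against the stored set — each match is an end-marker on the path.
Prefixes of the query that are stored words: "rrf", "rrfrqfyr"
Count: 2

2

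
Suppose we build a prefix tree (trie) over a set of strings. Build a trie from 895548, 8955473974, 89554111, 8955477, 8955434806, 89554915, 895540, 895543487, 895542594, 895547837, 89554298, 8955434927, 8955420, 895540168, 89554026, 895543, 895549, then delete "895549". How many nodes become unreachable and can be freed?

0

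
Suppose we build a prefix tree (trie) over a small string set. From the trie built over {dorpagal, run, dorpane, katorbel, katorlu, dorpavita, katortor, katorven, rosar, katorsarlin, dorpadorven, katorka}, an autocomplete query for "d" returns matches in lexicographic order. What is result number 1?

dorpadorven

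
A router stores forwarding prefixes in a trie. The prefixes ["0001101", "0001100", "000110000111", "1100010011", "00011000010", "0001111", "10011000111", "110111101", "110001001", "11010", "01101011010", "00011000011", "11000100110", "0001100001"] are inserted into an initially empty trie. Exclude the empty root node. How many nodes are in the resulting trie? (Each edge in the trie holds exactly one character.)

54

Trace insertions, counting only characters that open a new branch:
  "0001101" → 7 new (0, 0, 0, 1, 1, 0, 1)
  "0001100" → prefix "000110" already present; 1 new (0)
  "000110000111" → prefix "0001100" already present; 5 new (0, 0, 1, 1, 1)
  "1100010011" → 10 new (1, 1, 0, 0, 0, 1, 0, 0, 1, 1)
  "00011000010" → prefix "0001100001" already present; 1 new (0)
  "0001111" → prefix "00011" already present; 2 new (1, 1)
  "10011000111" → prefix "1" already present; 10 new (0, 0, 1, 1, 0, 0, 0, 1, 1, 1)
  "110111101" → prefix "110" already present; 6 new (1, 1, 1, 1, 0, 1)
  "110001001" → prefix "110001001" already present; 0 new (none)
  "11010" → prefix "1101" already present; 1 new (0)
  "01101011010" → prefix "0" already present; 10 new (1, 1, 0, 1, 0, 1, 1, 0, 1, 0)
  "00011000011" → prefix "00011000011" already present; 0 new (none)
  "11000100110" → prefix "1100010011" already present; 1 new (0)
  "0001100001" → prefix "0001100001" already present; 0 new (none)
Total nodes = 7 + 1 + 5 + 10 + 1 + 2 + 10 + 6 + 0 + 1 + 10 + 0 + 1 + 0 = 54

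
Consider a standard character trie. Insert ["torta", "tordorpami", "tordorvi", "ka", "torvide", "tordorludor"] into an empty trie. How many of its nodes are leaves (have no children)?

6

Leaves are exactly the stored words that no other stored word extends.
Those words: "ka", "tordorludor", "tordorpami", "tordorvi", "torta", "torvide"
Leaf count: 6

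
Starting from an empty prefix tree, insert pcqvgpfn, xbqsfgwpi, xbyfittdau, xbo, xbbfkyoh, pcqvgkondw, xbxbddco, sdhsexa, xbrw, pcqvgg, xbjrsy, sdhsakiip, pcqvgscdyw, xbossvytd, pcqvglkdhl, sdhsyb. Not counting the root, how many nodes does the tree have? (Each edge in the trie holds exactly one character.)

80

Trace insertions, counting only characters that open a new branch:
  "pcqvgpfn" → 8 new (p, c, q, v, g, p, f, n)
  "xbqsfgwpi" → 9 new (x, b, q, s, f, g, w, p, i)
  "xbyfittdau" → prefix "xb" already present; 8 new (y, f, i, t, t, d, a, u)
  "xbo" → prefix "xb" already present; 1 new (o)
  "xbbfkyoh" → prefix "xb" already present; 6 new (b, f, k, y, o, h)
  "pcqvgkondw" → prefix "pcqvg" already present; 5 new (k, o, n, d, w)
  "xbxbddco" → prefix "xb" already present; 6 new (x, b, d, d, c, o)
  "sdhsexa" → 7 new (s, d, h, s, e, x, a)
  "xbrw" → prefix "xb" already present; 2 new (r, w)
  "pcqvgg" → prefix "pcqvg" already present; 1 new (g)
  "xbjrsy" → prefix "xb" already present; 4 new (j, r, s, y)
  "sdhsakiip" → prefix "sdhs" already present; 5 new (a, k, i, i, p)
  "pcqvgscdyw" → prefix "pcqvg" already present; 5 new (s, c, d, y, w)
  "xbossvytd" → prefix "xbo" already present; 6 new (s, s, v, y, t, d)
  "pcqvglkdhl" → prefix "pcqvg" already present; 5 new (l, k, d, h, l)
  "sdhsyb" → prefix "sdhs" already present; 2 new (y, b)
Total nodes = 8 + 9 + 8 + 1 + 6 + 5 + 6 + 7 + 2 + 1 + 4 + 5 + 5 + 6 + 5 + 2 = 80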